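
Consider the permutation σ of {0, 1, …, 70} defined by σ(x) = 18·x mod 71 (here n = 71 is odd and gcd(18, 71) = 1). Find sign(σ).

+1

Trace 29: π^k(29) = [29, 25, 24, 6, 37, 27, 60] for k=0..6.
The orbit structure of x ↦ 18x mod 71: 3 orbits of sizes [35, 35, 1].
71 − 3 = 68 transpositions; sign(π) = (−1)^68 = +1.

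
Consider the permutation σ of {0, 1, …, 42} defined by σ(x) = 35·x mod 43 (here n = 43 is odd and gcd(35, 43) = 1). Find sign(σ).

+1

Orbit of 1 under x↦35x: [1, 35, 21, 4, 11, 41, 16]… (length divides ord_43(35)).
π_35 has 7 disjoint cycles with lengths [7, 7, 7, 7, 7, 7, 1] on {0,…,42}.
sign(π) = (−1)^{n − #cycles} = (−1)^{43−7} = (−1)^36 = +1.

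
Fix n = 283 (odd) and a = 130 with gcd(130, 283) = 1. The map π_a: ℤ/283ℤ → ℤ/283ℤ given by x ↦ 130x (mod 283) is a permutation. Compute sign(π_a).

Orbit of 63 under x↦130x: [63, 266, 54, 228, 208, 155, 57]… (length divides ord_283(130)).
π_130 has 3 disjoint cycles with lengths [141, 141, 1] on {0,…,282}.
n − c = 283 − 3 = 280; sign = (−1)^280 = +1.

+1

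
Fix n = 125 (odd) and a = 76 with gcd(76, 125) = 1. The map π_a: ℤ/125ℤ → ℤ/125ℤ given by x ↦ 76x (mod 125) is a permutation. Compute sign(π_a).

+1

Trace 1: π^k(1) = [1, 76, 26, 101, 51] for k=0..4.
Cycle lengths of π_76 on ℤ/125ℤ: [5, 5, 5, 5, 5, 5, 5, 5, 5, 5, 5, 5, 5, 5, 5, 5, 5, 5, 5, 5, 1, 1, 1, 1, 1, 1, 1, 1, 1, 1, 1, 1, 1, 1, 1, 1, 1, 1, 1, 1, 1, 1, 1, 1, 1]; 45 cycles in total.
125 − 45 = 80 transpositions; sign(π) = (−1)^80 = +1.
Check: (76/125) = +1 by Zolotarev.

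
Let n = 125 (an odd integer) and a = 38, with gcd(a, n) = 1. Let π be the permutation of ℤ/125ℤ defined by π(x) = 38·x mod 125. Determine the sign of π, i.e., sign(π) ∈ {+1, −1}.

Orbit of 73 under x↦38x: [73, 24, 37, 31, 53, 14, 32]… (length divides ord_125(38)).
4 cycles of lengths [100, 20, 4, 1].
Σ(ℓ_i−1) = 125−4 = 121; sign = (−1)^121 = -1.

-1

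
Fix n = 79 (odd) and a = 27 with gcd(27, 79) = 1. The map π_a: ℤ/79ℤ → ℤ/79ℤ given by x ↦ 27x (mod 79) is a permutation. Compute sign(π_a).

Orbit of 65 under x↦27x: [65, 17, 64, 69, 46, 57, 38]… (length divides ord_79(27)).
Decompose π into cycles: lengths [26, 26, 26, 1] (4 cycles, including the fixed point 0).
4 cycles on 79: each ℓ→(−1)^(ℓ−1), product (−1)^75 = -1.
Via Zolotarev, sign(π_{27}) = (27|79) = -1.

-1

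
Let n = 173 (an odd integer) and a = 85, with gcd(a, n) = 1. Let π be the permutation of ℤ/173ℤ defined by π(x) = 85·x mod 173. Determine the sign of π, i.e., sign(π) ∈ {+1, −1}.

Start at x=169: 169 → 6 → 164 → 100 → 23 → 52 → 95 → … (one orbit).
Decompose π into cycles: lengths [43, 43, 43, 43, 1] (5 cycles, including the fixed point 0).
Σ(ℓ_i−1) = 173−5 = 168; sign = (−1)^168 = +1.
Zolotarev: (85|173) = +1, matching the cycle-count sign.

+1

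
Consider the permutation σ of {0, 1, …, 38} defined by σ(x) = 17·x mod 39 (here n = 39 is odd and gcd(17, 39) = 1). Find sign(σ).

-1

Start at x=22: 22 → 23 → 1 → 17 → 16 → 38 → 22 (one orbit).
8 cycles of lengths [6, 6, 6, 6, 6, 6, 2, 1].
sign(π) = (−1)^{n − #cycles} = (−1)^{39−8} = (−1)^31 = -1.
Zolotarev: (17|39) = -1, matching the cycle-count sign.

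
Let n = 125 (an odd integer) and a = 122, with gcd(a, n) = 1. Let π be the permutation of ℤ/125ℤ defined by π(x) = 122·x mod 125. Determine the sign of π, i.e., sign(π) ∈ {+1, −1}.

Trace 74: π^k(74) = [74, 28, 41, 2, 119, 18, 71] for k=0..6.
The orbit structure of x ↦ 122x mod 125: 4 orbits of sizes [100, 20, 4, 1].
With 4 cycles on 125 points, sign = (−1)^{125−4} = -1.
Check: (122/125) = -1 by Zolotarev.

-1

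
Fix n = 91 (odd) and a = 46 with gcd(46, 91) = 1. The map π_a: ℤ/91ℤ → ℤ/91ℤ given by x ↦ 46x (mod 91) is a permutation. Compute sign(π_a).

Orbit of 2 under x↦46x: [2, 1, 46, 23, 57, 74, 37]… (length divides ord_91(46)).
Cycle type of π: 12×7 + 3×2 + 1; total 10 cycles.
91 − 10 = 81 transpositions; sign(π) = (−1)^81 = -1.

-1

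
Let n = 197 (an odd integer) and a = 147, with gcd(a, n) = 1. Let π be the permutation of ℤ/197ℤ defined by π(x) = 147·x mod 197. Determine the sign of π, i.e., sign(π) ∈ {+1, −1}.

Trace 93: π^k(93) = [93, 78, 40, 167, 121, 57, 105] for k=0..6.
Decompose π into cycles: lengths [196, 1] (2 cycles, including the fixed point 0).
Σ(ℓ_i−1) = 197−2 = 195; sign = (−1)^195 = -1.
Check: (147/197) = -1 by Zolotarev.

-1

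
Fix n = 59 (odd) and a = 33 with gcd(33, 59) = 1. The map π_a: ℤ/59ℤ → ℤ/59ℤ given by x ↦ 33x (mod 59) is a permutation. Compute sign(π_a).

-1

Trace 25: π^k(25) = [25, 58, 26, 32, 53, 38, 15] for k=0..6.
Cycle type of π: 58 + 1; total 2 cycles.
2 cycles on 59: each ℓ→(−1)^(ℓ−1), product (−1)^57 = -1.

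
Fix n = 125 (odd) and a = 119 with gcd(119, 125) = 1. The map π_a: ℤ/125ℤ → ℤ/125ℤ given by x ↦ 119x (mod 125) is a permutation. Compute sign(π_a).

Trace 94: π^k(94) = [94, 61, 9, 71, 74, 56, 39] for k=0..6.
Cycle lengths of π_119 on ℤ/125ℤ: [50, 50, 10, 10, 2, 2, 1]; 7 cycles in total.
7 cycles on 125: each ℓ→(−1)^(ℓ−1), product (−1)^118 = +1.
(119|125)_J = +1 (Zolotarev's lemma cross-check).

+1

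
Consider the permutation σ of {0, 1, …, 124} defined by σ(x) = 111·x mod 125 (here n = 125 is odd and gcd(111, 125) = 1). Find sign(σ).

Orbit of 81 under x↦111x: [81, 116, 1, 111, 71, 6, 41]… (length divides ord_125(111)).
π_111 has 13 disjoint cycles with lengths [25, 25, 25, 25, 5, 5, 5, 5, 1, 1, 1, 1, 1] on {0,…,124}.
125 − 13 = 112 transpositions; sign(π) = (−1)^112 = +1.
Check: (111/125) = +1 by Zolotarev.

+1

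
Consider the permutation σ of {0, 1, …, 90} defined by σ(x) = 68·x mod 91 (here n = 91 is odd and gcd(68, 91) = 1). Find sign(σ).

Trace 27: π^k(27) = [27, 16, 87, 1, 68, 74] for k=0..5.
The orbit structure of x ↦ 68x mod 91: 18 orbits of sizes [6, 6, 6, 6, 6, 6, 6, 6, 6, 6, 6, 6, 6, 3, 3, 3, 3, 1].
91 − 18 = 73 transpositions; sign(π) = (−1)^73 = -1.

-1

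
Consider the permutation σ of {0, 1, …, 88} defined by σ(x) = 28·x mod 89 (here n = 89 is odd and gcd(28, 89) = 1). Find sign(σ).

Start at x=6: 6 → 79 → 76 → 81 → 43 → 47 → 70 → … (one orbit).
Cycle lengths of π_28 on ℤ/89ℤ: [88, 1]; 2 cycles in total.
sign(π) = (−1)^{n − #cycles} = (−1)^{89−2} = (−1)^87 = -1.

-1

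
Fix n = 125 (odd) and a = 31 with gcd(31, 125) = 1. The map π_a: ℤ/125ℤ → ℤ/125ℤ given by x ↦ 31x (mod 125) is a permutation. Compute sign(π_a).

+1

Orbit of 81 under x↦31x: [81, 11, 91, 71, 76, 106, 36]… (length divides ord_125(31)).
Decompose π into cycles: lengths [25, 25, 25, 25, 5, 5, 5, 5, 1, 1, 1, 1, 1] (13 cycles, including the fixed point 0).
With 13 cycles on 125 points, sign = (−1)^{125−13} = +1.
(31|125)_J = +1 (Zolotarev's lemma cross-check).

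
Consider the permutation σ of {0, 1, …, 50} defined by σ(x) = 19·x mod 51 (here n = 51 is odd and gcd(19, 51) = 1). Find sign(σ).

+1

Orbit of 13 under x↦19x: [13, 43, 1, 19, 4, 25, 16]… (length divides ord_51(19)).
Decompose π into cycles: lengths [8, 8, 8, 8, 8, 8, 1, 1, 1] (9 cycles, including the fixed point 0).
sign(π) = (−1)^{n − #cycles} = (−1)^{51−9} = (−1)^42 = +1.
Zolotarev: (19|51) = +1, matching the cycle-count sign.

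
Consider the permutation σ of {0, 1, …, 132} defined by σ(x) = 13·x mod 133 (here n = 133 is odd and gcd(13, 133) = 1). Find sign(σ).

+1

Start at x=27: 27 → 85 → 41 → 1 → 13 → 36 → 69 → … (one orbit).
π_13 has 11 disjoint cycles with lengths [18, 18, 18, 18, 18, 18, 18, 2, 2, 2, 1] on {0,…,132}.
With 11 cycles on 133 points, sign = (−1)^{133−11} = +1.
Check: (13/133) = +1 by Zolotarev.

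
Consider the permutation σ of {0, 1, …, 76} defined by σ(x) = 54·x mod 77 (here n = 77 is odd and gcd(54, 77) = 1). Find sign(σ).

Orbit of 23 under x↦54x: [23, 10, 1, 54, 67, 76]… (length divides ord_77(54)).
The orbit structure of x ↦ 54x mod 77: 17 orbits of sizes [6, 6, 6, 6, 6, 6, 6, 6, 6, 6, 6, 2, 2, 2, 2, 2, 1].
17 cycles on 77: each ℓ→(−1)^(ℓ−1), product (−1)^60 = +1.
The Jacobi symbol (54|77) = +1 (Zolotarev) agrees.

+1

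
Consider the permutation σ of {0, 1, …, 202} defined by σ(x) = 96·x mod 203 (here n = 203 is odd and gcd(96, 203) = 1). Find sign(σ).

Start at x=13: 13 → 30 → 38 → 197 → 33 → 123 → 34 → … (one orbit).
8 cycles of lengths [42, 42, 42, 42, 14, 14, 6, 1].
Σ(ℓ_i−1) = 203−8 = 195; sign = (−1)^195 = -1.

-1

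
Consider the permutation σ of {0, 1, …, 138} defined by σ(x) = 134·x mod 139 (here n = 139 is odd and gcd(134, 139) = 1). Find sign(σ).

Start at x=59: 59 → 122 → 85 → 131 → 40 → 78 → 27 → … (one orbit).
Decompose π into cycles: lengths [138, 1] (2 cycles, including the fixed point 0).
n − c = 139 − 2 = 137; sign = (−1)^137 = -1.

-1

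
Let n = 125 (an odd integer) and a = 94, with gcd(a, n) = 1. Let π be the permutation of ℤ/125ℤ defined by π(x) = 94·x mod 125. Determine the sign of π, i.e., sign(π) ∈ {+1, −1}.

Orbit of 71 under x↦94x: [71, 49, 106, 89, 116, 29, 101]… (length divides ord_125(94)).
Cycle type of π: 50×2 + 10×2 + 2×2 + 1; total 7 cycles.
sign(π) = (−1)^{n − #cycles} = (−1)^{125−7} = (−1)^118 = +1.

+1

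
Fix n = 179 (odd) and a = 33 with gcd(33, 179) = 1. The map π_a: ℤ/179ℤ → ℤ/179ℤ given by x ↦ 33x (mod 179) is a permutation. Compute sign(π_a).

Start at x=78: 78 → 68 → 96 → 125 → 8 → 85 → 120 → … (one orbit).
Cycle lengths of π_33 on ℤ/179ℤ: [178, 1]; 2 cycles in total.
n − c = 179 − 2 = 177; sign = (−1)^177 = -1.

-1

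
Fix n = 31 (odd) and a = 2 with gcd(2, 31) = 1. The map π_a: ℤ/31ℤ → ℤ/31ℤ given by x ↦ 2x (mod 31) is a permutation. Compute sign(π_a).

+1

Orbit of 1 under x↦2x: [1, 2, 4, 8, 16]… (length divides ord_31(2)).
7 cycles of lengths [5, 5, 5, 5, 5, 5, 1].
sign(π) = (−1)^{n − #cycles} = (−1)^{31−7} = (−1)^24 = +1.
Zolotarev: (2|31) = +1, matching the cycle-count sign.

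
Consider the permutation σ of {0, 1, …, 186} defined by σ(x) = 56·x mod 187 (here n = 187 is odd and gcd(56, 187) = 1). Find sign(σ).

Orbit of 1 under x↦56x: [1, 56, 144, 23, 166, 133, 155]… (length divides ord_187(56)).
Cycle lengths of π_56 on ℤ/187ℤ: [16, 16, 16, 16, 16, 16, 16, 16, 16, 16, 16, 1, 1, 1, 1, 1, 1, 1, 1, 1, 1, 1]; 22 cycles in total.
n − c = 187 − 22 = 165; sign = (−1)^165 = -1.

-1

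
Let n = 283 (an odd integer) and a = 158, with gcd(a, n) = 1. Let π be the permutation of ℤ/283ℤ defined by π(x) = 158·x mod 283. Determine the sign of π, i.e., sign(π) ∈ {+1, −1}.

+1

Trace 4: π^k(4) = [4, 66, 240, 281, 250, 163, 1] for k=0..6.
The orbit structure of x ↦ 158x mod 283: 7 orbits of sizes [47, 47, 47, 47, 47, 47, 1].
7 cycles on 283: each ℓ→(−1)^(ℓ−1), product (−1)^276 = +1.
Via Zolotarev, sign(π_{158}) = (158|283) = +1.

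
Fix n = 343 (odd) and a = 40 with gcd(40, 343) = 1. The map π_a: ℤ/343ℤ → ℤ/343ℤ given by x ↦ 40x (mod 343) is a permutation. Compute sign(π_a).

-1

Trace 298: π^k(298) = [298, 258, 30, 171, 323, 229, 242] for k=0..6.
4 cycles of lengths [294, 42, 6, 1].
Σ(ℓ_i−1) = 343−4 = 339; sign = (−1)^339 = -1.
Zolotarev: (40|343) = -1, matching the cycle-count sign.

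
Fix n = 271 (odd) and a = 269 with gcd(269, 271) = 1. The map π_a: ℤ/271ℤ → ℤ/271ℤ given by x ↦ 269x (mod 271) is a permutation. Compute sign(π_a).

Trace 204: π^k(204) = [204, 134, 3, 265, 12, 247, 48] for k=0..6.
Cycle lengths of π_269 on ℤ/271ℤ: [270, 1]; 2 cycles in total.
sign(π) = (−1)^{n − #cycles} = (−1)^{271−2} = (−1)^269 = -1.
Check: (269/271) = -1 by Zolotarev.

-1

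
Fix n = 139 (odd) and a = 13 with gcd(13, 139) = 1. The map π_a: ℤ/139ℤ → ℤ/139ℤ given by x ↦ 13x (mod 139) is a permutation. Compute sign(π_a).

+1

Orbit of 136 under x↦13x: [136, 100, 49, 81, 80, 67, 37]… (length divides ord_139(13)).
3 cycles of lengths [69, 69, 1].
sign(π) = (−1)^{n − #cycles} = (−1)^{139−3} = (−1)^136 = +1.
Check: (13/139) = +1 by Zolotarev.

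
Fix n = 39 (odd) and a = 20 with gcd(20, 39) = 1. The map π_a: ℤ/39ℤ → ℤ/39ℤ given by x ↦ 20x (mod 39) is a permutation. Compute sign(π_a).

+1

Orbit of 16 under x↦20x: [16, 8, 4, 2, 1, 20, 10]… (length divides ord_39(20)).
Decompose π into cycles: lengths [12, 12, 12, 2, 1] (5 cycles, including the fixed point 0).
5 cycles on 39: each ℓ→(−1)^(ℓ−1), product (−1)^34 = +1.
Zolotarev: (20|39) = +1, matching the cycle-count sign.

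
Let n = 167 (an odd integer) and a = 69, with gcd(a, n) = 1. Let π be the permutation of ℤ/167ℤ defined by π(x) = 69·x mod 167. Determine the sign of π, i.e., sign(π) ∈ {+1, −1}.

Orbit of 125 under x↦69x: [125, 108, 104, 162, 156, 76, 67]… (length divides ord_167(69)).
2 cycles of lengths [166, 1].
sign(π) = (−1)^{n − #cycles} = (−1)^{167−2} = (−1)^165 = -1.

-1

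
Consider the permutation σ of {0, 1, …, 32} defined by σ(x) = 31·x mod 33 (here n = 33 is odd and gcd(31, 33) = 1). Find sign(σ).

+1

Trace 4: π^k(4) = [4, 25, 16, 1, 31] for k=0..4.
Cycle lengths of π_31 on ℤ/33ℤ: [5, 5, 5, 5, 5, 5, 1, 1, 1]; 9 cycles in total.
With 9 cycles on 33 points, sign = (−1)^{33−9} = +1.
The Jacobi symbol (31|33) = +1 (Zolotarev) agrees.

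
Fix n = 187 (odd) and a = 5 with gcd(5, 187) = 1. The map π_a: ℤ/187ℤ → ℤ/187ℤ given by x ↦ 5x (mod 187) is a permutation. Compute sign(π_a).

Orbit of 71 under x↦5x: [71, 168, 92, 86, 56, 93, 91]… (length divides ord_187(5)).
π_5 has 6 disjoint cycles with lengths [80, 80, 16, 5, 5, 1] on {0,…,186}.
Σ(ℓ_i−1) = 187−6 = 181; sign = (−1)^181 = -1.
(5|187)_J = -1 (Zolotarev's lemma cross-check).

-1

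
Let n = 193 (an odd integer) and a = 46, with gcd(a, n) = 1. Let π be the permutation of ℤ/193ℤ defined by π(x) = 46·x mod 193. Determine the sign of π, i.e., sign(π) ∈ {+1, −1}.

Start at x=84: 84 → 4 → 184 → 165 → 63 → 3 → 138 → … (one orbit).
Cycle lengths of π_46 on ℤ/193ℤ: [48, 48, 48, 48, 1]; 5 cycles in total.
5 cycles on 193: each ℓ→(−1)^(ℓ−1), product (−1)^188 = +1.
The Jacobi symbol (46|193) = +1 (Zolotarev) agrees.

+1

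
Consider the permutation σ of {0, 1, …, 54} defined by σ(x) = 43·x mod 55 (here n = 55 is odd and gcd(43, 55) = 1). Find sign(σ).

Orbit of 43 under x↦43x: [43, 34, 32, 1]… (length divides ord_55(43)).
The orbit structure of x ↦ 43x mod 55: 17 orbits of sizes [4, 4, 4, 4, 4, 4, 4, 4, 4, 4, 4, 2, 2, 2, 2, 2, 1].
sign(π) = (−1)^{n − #cycles} = (−1)^{55−17} = (−1)^38 = +1.
Zolotarev: (43|55) = +1, matching the cycle-count sign.

+1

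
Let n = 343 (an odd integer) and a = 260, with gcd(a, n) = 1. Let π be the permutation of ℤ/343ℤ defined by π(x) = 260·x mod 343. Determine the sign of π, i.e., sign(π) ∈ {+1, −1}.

+1

Start at x=148: 148 → 64 → 176 → 141 → 302 → 316 → 183 → … (one orbit).
Decompose π into cycles: lengths [49, 49, 49, 49, 49, 49, 7, 7, 7, 7, 7, 7, 1, 1, 1, 1, 1, 1, 1] (19 cycles, including the fixed point 0).
With 19 cycles on 343 points, sign = (−1)^{343−19} = +1.
Check: (260/343) = +1 by Zolotarev.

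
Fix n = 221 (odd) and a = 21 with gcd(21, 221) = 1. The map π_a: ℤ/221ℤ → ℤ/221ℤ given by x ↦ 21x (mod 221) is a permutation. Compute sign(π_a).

-1

Start at x=21: 21 → 220 → 200 → 1 → 21 (one orbit).
Cycle type of π: 4×55 + 1; total 56 cycles.
With 56 cycles on 221 points, sign = (−1)^{221−56} = -1.
Via Zolotarev, sign(π_{21}) = (21|221) = -1.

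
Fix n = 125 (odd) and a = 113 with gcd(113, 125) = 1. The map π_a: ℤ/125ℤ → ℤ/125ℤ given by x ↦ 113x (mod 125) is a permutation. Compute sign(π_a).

-1

Orbit of 8 under x↦113x: [8, 29, 27, 51, 13, 94, 122]… (length divides ord_125(113)).
The orbit structure of x ↦ 113x mod 125: 4 orbits of sizes [100, 20, 4, 1].
Σ(ℓ_i−1) = 125−4 = 121; sign = (−1)^121 = -1.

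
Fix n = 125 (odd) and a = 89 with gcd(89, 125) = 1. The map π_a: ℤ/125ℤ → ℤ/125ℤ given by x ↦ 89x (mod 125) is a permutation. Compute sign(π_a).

+1

Orbit of 31 under x↦89x: [31, 9, 51, 39, 96, 44, 41]… (length divides ord_125(89)).
Cycle type of π: 50×2 + 10×2 + 2×2 + 1; total 7 cycles.
sign(π) = (−1)^{n − #cycles} = (−1)^{125−7} = (−1)^118 = +1.
Via Zolotarev, sign(π_{89}) = (89|125) = +1.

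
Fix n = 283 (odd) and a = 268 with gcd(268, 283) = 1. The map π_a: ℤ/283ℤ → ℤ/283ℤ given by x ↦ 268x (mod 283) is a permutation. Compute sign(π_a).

-1

Orbit of 19 under x↦268x: [19, 281, 30, 116, 241, 64, 172]… (length divides ord_283(268)).
Cycle lengths of π_268 on ℤ/283ℤ: [94, 94, 94, 1]; 4 cycles in total.
4 cycles on 283: each ℓ→(−1)^(ℓ−1), product (−1)^279 = -1.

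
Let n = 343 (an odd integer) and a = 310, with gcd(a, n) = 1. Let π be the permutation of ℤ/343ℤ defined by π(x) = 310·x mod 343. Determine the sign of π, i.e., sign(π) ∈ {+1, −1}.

+1

Trace 267: π^k(267) = [267, 107, 242, 246, 114, 11, 323] for k=0..6.
7 cycles of lengths [147, 147, 21, 21, 3, 3, 1].
343 − 7 = 336 transpositions; sign(π) = (−1)^336 = +1.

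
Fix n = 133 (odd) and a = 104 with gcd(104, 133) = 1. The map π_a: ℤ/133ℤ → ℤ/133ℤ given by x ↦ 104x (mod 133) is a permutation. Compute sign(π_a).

Orbit of 125 under x↦104x: [125, 99, 55, 1, 104, 43, 83]… (length divides ord_133(104)).
π_104 has 12 disjoint cycles with lengths [18, 18, 18, 18, 18, 18, 9, 9, 2, 2, 2, 1] on {0,…,132}.
n − c = 133 − 12 = 121; sign = (−1)^121 = -1.
The Jacobi symbol (104|133) = -1 (Zolotarev) agrees.

-1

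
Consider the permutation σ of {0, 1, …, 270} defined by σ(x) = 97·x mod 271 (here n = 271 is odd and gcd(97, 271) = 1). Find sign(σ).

-1

Trace 136: π^k(136) = [136, 184, 233, 108, 178, 193, 22] for k=0..6.
π_97 has 2 disjoint cycles with lengths [270, 1] on {0,…,270}.
Σ(ℓ_i−1) = 271−2 = 269; sign = (−1)^269 = -1.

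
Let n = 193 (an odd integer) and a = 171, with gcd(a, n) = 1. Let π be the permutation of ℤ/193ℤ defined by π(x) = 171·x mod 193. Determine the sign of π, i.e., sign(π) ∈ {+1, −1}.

-1

Trace 59: π^k(59) = [59, 53, 185, 176, 181, 71, 175] for k=0..6.
2 cycles of lengths [192, 1].
n − c = 193 − 2 = 191; sign = (−1)^191 = -1.
Zolotarev: (171|193) = -1, matching the cycle-count sign.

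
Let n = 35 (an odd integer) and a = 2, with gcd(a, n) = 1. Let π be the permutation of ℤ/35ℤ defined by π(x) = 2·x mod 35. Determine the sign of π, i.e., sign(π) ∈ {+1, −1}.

-1

Orbit of 16 under x↦2x: [16, 32, 29, 23, 11, 22, 9]… (length divides ord_35(2)).
π_2 has 6 disjoint cycles with lengths [12, 12, 4, 3, 3, 1] on {0,…,34}.
sign(π) = (−1)^{n − #cycles} = (−1)^{35−6} = (−1)^29 = -1.
(2|35)_J = -1 (Zolotarev's lemma cross-check).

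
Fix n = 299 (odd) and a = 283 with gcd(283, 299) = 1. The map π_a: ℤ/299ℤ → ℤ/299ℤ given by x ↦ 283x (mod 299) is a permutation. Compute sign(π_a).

-1

Start at x=139: 139 → 168 → 3 → 251 → 170 → 270 → 165 → … (one orbit).
Cycle type of π: 66×4 + 22 + 6×2 + 1; total 8 cycles.
n − c = 299 − 8 = 291; sign = (−1)^291 = -1.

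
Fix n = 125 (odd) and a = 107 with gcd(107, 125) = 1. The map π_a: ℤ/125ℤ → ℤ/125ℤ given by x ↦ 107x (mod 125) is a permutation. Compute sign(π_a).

-1

Start at x=107: 107 → 74 → 43 → 101 → 57 → 99 → 93 → … (one orbit).
Decompose π into cycles: lengths [20, 20, 20, 20, 20, 4, 4, 4, 4, 4, 4, 1] (12 cycles, including the fixed point 0).
sign(π) = (−1)^{n − #cycles} = (−1)^{125−12} = (−1)^113 = -1.
Via Zolotarev, sign(π_{107}) = (107|125) = -1.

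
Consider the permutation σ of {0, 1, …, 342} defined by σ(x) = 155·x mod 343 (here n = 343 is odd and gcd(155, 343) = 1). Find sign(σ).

Orbit of 8 under x↦155x: [8, 211, 120, 78, 85, 141, 246]… (length divides ord_343(155)).
π_155 has 19 disjoint cycles with lengths [49, 49, 49, 49, 49, 49, 7, 7, 7, 7, 7, 7, 1, 1, 1, 1, 1, 1, 1] on {0,…,342}.
With 19 cycles on 343 points, sign = (−1)^{343−19} = +1.
Via Zolotarev, sign(π_{155}) = (155|343) = +1.

+1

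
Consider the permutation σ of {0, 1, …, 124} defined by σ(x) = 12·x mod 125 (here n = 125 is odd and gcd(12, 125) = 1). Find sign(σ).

Start at x=119: 119 → 53 → 11 → 7 → 84 → 8 → 96 → … (one orbit).
4 cycles of lengths [100, 20, 4, 1].
125 − 4 = 121 transpositions; sign(π) = (−1)^121 = -1.

-1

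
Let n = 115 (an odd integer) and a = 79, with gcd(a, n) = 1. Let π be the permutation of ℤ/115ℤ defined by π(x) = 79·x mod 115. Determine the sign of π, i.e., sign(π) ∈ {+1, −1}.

-1

Trace 84: π^k(84) = [84, 81, 74, 96, 109, 101, 44] for k=0..6.
Decompose π into cycles: lengths [22, 22, 22, 22, 22, 2, 2, 1] (8 cycles, including the fixed point 0).
115 − 8 = 107 transpositions; sign(π) = (−1)^107 = -1.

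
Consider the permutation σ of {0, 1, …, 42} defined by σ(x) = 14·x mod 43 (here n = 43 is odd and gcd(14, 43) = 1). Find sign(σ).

+1

Orbit of 17 under x↦14x: [17, 23, 21, 36, 31, 4, 13]… (length divides ord_43(14)).
The orbit structure of x ↦ 14x mod 43: 3 orbits of sizes [21, 21, 1].
43 − 3 = 40 transpositions; sign(π) = (−1)^40 = +1.
Zolotarev: (14|43) = +1, matching the cycle-count sign.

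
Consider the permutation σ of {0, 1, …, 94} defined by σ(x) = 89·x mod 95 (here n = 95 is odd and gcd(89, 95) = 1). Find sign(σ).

-1

Orbit of 79 under x↦89x: [79, 1, 89, 36, 69, 61, 14]… (length divides ord_95(89)).
The orbit structure of x ↦ 89x mod 95: 8 orbits of sizes [18, 18, 18, 18, 18, 2, 2, 1].
8 cycles on 95: each ℓ→(−1)^(ℓ−1), product (−1)^87 = -1.
Check: (89/95) = -1 by Zolotarev.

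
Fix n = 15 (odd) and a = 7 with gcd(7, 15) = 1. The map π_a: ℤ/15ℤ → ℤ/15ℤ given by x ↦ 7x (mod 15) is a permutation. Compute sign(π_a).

-1

Trace 1: π^k(1) = [1, 7, 4, 13] for k=0..3.
Decompose π into cycles: lengths [4, 4, 4, 1, 1, 1] (6 cycles, including the fixed point 0).
With 6 cycles on 15 points, sign = (−1)^{15−6} = -1.
The Jacobi symbol (7|15) = -1 (Zolotarev) agrees.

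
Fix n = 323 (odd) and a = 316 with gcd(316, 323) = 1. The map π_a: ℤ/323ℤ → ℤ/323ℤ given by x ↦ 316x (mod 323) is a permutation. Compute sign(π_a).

Trace 37: π^k(37) = [37, 64, 198, 229, 12, 239, 265] for k=0..6.
Decompose π into cycles: lengths [48, 48, 48, 48, 48, 48, 16, 6, 6, 6, 1] (11 cycles, including the fixed point 0).
With 11 cycles on 323 points, sign = (−1)^{323−11} = +1.
(316|323)_J = +1 (Zolotarev's lemma cross-check).

+1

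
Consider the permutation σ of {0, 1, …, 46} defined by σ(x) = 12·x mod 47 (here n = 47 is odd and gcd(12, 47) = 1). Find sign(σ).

Orbit of 34 under x↦12x: [34, 32, 8, 2, 24, 6, 25]… (length divides ord_47(12)).
The orbit structure of x ↦ 12x mod 47: 3 orbits of sizes [23, 23, 1].
With 3 cycles on 47 points, sign = (−1)^{47−3} = +1.
Check: (12/47) = +1 by Zolotarev.

+1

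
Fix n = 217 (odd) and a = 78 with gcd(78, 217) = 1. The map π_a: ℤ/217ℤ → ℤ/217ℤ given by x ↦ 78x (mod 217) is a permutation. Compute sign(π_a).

+1

Trace 78: π^k(78) = [78, 8, 190, 64, 1] for k=0..4.
Cycle type of π: 5×42 + 1×7; total 49 cycles.
49 cycles on 217: each ℓ→(−1)^(ℓ−1), product (−1)^168 = +1.
(78|217)_J = +1 (Zolotarev's lemma cross-check).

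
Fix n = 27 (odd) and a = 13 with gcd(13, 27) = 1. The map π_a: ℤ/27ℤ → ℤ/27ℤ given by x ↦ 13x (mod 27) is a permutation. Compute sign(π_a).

Orbit of 16 under x↦13x: [16, 19, 4, 25, 1, 13, 7]… (length divides ord_27(13)).
Cycle lengths of π_13 on ℤ/27ℤ: [9, 9, 3, 3, 1, 1, 1]; 7 cycles in total.
With 7 cycles on 27 points, sign = (−1)^{27−7} = +1.
Via Zolotarev, sign(π_{13}) = (13|27) = +1.

+1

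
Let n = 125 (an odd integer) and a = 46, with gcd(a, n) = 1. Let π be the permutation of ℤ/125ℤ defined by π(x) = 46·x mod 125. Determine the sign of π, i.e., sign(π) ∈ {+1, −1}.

+1

Trace 61: π^k(61) = [61, 56, 76, 121, 66, 36, 31] for k=0..6.
Decompose π into cycles: lengths [25, 25, 25, 25, 5, 5, 5, 5, 1, 1, 1, 1, 1] (13 cycles, including the fixed point 0).
Σ(ℓ_i−1) = 125−13 = 112; sign = (−1)^112 = +1.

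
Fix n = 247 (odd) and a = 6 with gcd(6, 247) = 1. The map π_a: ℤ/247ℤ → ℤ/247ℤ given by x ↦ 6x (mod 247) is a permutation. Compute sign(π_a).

Trace 83: π^k(83) = [83, 4, 24, 144, 123, 244, 229] for k=0..6.
Cycle lengths of π_6 on ℤ/247ℤ: [36, 36, 36, 36, 36, 36, 12, 9, 9, 1]; 10 cycles in total.
sign(π) = (−1)^{n − #cycles} = (−1)^{247−10} = (−1)^237 = -1.

-1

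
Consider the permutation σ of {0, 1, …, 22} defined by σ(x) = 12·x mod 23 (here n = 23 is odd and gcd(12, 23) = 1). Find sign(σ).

+1

Trace 1: π^k(1) = [1, 12, 6, 3, 13, 18, 9] for k=0..6.
Cycle type of π: 11×2 + 1; total 3 cycles.
3 cycles on 23: each ℓ→(−1)^(ℓ−1), product (−1)^20 = +1.
Zolotarev: (12|23) = +1, matching the cycle-count sign.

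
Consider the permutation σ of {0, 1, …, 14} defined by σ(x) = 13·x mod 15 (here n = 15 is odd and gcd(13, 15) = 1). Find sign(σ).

-1

Orbit of 1 under x↦13x: [1, 13, 4, 7]… (length divides ord_15(13)).
π_13 has 6 disjoint cycles with lengths [4, 4, 4, 1, 1, 1] on {0,…,14}.
With 6 cycles on 15 points, sign = (−1)^{15−6} = -1.
Via Zolotarev, sign(π_{13}) = (13|15) = -1.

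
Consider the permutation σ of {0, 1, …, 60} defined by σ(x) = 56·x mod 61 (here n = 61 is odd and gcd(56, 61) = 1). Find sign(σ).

+1

Start at x=13: 13 → 57 → 20 → 22 → 12 → 1 → 56 → … (one orbit).
Cycle type of π: 15×4 + 1; total 5 cycles.
sign(π) = (−1)^{n − #cycles} = (−1)^{61−5} = (−1)^56 = +1.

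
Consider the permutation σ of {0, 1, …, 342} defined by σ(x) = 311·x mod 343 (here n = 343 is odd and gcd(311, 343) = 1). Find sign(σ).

Start at x=127: 127 → 52 → 51 → 83 → 88 → 271 → 246 → … (one orbit).
Decompose π into cycles: lengths [294, 42, 6, 1] (4 cycles, including the fixed point 0).
sign(π) = (−1)^{n − #cycles} = (−1)^{343−4} = (−1)^339 = -1.
Via Zolotarev, sign(π_{311}) = (311|343) = -1.

-1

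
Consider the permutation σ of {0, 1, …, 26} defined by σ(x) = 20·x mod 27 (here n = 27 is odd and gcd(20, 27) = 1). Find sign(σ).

-1

Trace 17: π^k(17) = [17, 16, 23, 1, 20, 22, 8] for k=0..6.
π_20 has 4 disjoint cycles with lengths [18, 6, 2, 1] on {0,…,26}.
sign(π) = (−1)^{n − #cycles} = (−1)^{27−4} = (−1)^23 = -1.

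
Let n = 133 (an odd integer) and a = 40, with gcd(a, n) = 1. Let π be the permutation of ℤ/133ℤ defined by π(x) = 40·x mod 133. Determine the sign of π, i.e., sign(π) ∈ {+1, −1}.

Orbit of 93 under x↦40x: [93, 129, 106, 117, 25, 69, 100]… (length divides ord_133(40)).
π_40 has 9 disjoint cycles with lengths [18, 18, 18, 18, 18, 18, 18, 6, 1] on {0,…,132}.
133 − 9 = 124 transpositions; sign(π) = (−1)^124 = +1.

+1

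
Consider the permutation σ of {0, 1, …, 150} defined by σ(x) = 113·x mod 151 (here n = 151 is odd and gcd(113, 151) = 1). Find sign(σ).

Trace 46: π^k(46) = [46, 64, 135, 4, 150, 38, 66] for k=0..6.
Cycle type of π: 30×5 + 1; total 6 cycles.
6 cycles on 151: each ℓ→(−1)^(ℓ−1), product (−1)^145 = -1.
The Jacobi symbol (113|151) = -1 (Zolotarev) agrees.

-1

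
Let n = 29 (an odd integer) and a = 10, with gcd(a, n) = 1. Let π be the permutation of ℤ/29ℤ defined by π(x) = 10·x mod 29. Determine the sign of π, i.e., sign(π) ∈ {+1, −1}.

-1

Trace 4: π^k(4) = [4, 11, 23, 27, 9, 3, 1] for k=0..6.
π_10 has 2 disjoint cycles with lengths [28, 1] on {0,…,28}.
n − c = 29 − 2 = 27; sign = (−1)^27 = -1.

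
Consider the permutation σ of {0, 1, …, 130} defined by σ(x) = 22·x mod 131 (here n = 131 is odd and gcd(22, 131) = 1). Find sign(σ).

-1

Orbit of 97 under x↦22x: [97, 38, 50, 52, 96, 16, 90]… (length divides ord_131(22)).
Cycle type of π: 130 + 1; total 2 cycles.
n − c = 131 − 2 = 129; sign = (−1)^129 = -1.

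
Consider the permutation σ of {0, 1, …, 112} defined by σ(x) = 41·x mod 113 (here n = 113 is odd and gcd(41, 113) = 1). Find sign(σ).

Trace 52: π^k(52) = [52, 98, 63, 97, 22, 111, 31] for k=0..6.
The orbit structure of x ↦ 41x mod 113: 3 orbits of sizes [56, 56, 1].
With 3 cycles on 113 points, sign = (−1)^{113−3} = +1.
The Jacobi symbol (41|113) = +1 (Zolotarev) agrees.

+1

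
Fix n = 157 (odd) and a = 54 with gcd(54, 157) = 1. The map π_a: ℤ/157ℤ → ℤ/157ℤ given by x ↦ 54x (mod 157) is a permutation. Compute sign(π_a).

-1

Orbit of 128 under x↦54x: [128, 4, 59, 46, 129, 58, 149]… (length divides ord_157(54)).
Cycle type of π: 52×3 + 1; total 4 cycles.
With 4 cycles on 157 points, sign = (−1)^{157−4} = -1.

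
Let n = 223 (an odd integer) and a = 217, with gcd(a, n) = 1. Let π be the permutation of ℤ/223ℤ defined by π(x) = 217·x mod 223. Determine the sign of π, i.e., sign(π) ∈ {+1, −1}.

+1

Trace 14: π^k(14) = [14, 139, 58, 98, 81, 183, 17] for k=0..6.
The orbit structure of x ↦ 217x mod 223: 3 orbits of sizes [111, 111, 1].
Σ(ℓ_i−1) = 223−3 = 220; sign = (−1)^220 = +1.
(217|223)_J = +1 (Zolotarev's lemma cross-check).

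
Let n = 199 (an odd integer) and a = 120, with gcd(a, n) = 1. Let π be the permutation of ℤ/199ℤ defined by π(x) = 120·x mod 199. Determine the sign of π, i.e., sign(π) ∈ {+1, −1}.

-1

Start at x=2: 2 → 41 → 144 → 166 → 20 → 12 → 47 → … (one orbit).
π_120 has 2 disjoint cycles with lengths [198, 1] on {0,…,198}.
sign(π) = (−1)^{n − #cycles} = (−1)^{199−2} = (−1)^197 = -1.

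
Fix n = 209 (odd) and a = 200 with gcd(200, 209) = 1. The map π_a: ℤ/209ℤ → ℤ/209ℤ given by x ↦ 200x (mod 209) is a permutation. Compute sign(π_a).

Trace 183: π^k(183) = [183, 25, 193, 144, 167, 169, 151] for k=0..6.
Cycle type of π: 90×2 + 18 + 10 + 1; total 5 cycles.
Σ(ℓ_i−1) = 209−5 = 204; sign = (−1)^204 = +1.
The Jacobi symbol (200|209) = +1 (Zolotarev) agrees.

+1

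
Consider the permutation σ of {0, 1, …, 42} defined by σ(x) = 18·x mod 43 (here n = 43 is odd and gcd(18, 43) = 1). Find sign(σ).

Orbit of 41 under x↦18x: [41, 7, 40, 32, 17, 5, 4]… (length divides ord_43(18)).
Decompose π into cycles: lengths [42, 1] (2 cycles, including the fixed point 0).
Σ(ℓ_i−1) = 43−2 = 41; sign = (−1)^41 = -1.
Zolotarev: (18|43) = -1, matching the cycle-count sign.

-1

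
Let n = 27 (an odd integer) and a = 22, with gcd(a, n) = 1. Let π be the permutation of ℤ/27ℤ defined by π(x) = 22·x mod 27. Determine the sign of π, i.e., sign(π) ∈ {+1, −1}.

+1

Start at x=4: 4 → 7 → 19 → 13 → 16 → 1 → 22 → … (one orbit).
7 cycles of lengths [9, 9, 3, 3, 1, 1, 1].
27 − 7 = 20 transpositions; sign(π) = (−1)^20 = +1.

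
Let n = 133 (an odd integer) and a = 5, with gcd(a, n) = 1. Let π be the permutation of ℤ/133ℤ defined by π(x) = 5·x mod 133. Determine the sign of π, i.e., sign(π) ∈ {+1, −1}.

Trace 25: π^k(25) = [25, 125, 93, 66, 64, 54, 4] for k=0..6.
Cycle type of π: 18×6 + 9×2 + 6 + 1; total 10 cycles.
With 10 cycles on 133 points, sign = (−1)^{133−10} = -1.
Check: (5/133) = -1 by Zolotarev.

-1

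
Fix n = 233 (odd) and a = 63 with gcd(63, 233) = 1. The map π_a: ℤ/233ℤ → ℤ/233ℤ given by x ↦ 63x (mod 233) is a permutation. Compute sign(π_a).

Start at x=19: 19 → 32 → 152 → 23 → 51 → 184 → 175 → … (one orbit).
Cycle lengths of π_63 on ℤ/233ℤ: [29, 29, 29, 29, 29, 29, 29, 29, 1]; 9 cycles in total.
Σ(ℓ_i−1) = 233−9 = 224; sign = (−1)^224 = +1.
(63|233)_J = +1 (Zolotarev's lemma cross-check).

+1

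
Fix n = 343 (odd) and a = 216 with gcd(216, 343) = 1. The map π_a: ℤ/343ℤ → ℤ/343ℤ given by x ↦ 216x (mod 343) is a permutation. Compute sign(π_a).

Orbit of 36 under x↦216x: [36, 230, 288, 125, 246, 314, 253]… (length divides ord_343(216)).
10 cycles of lengths [98, 98, 98, 14, 14, 14, 2, 2, 2, 1].
n − c = 343 − 10 = 333; sign = (−1)^333 = -1.
Check: (216/343) = -1 by Zolotarev.

-1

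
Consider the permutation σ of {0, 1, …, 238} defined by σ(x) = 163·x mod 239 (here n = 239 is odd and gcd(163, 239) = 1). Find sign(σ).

+1

Trace 216: π^k(216) = [216, 75, 36, 132, 6, 22, 1] for k=0..6.
The orbit structure of x ↦ 163x mod 239: 15 orbits of sizes [17, 17, 17, 17, 17, 17, 17, 17, 17, 17, 17, 17, 17, 17, 1].
15 cycles on 239: each ℓ→(−1)^(ℓ−1), product (−1)^224 = +1.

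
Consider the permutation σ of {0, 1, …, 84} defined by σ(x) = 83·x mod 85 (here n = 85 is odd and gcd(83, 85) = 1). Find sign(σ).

Start at x=1: 1 → 83 → 4 → 77 → 16 → 53 → 64 → … (one orbit).
The orbit structure of x ↦ 83x mod 85: 12 orbits of sizes [8, 8, 8, 8, 8, 8, 8, 8, 8, 8, 4, 1].
n − c = 85 − 12 = 73; sign = (−1)^73 = -1.
Via Zolotarev, sign(π_{83}) = (83|85) = -1.

-1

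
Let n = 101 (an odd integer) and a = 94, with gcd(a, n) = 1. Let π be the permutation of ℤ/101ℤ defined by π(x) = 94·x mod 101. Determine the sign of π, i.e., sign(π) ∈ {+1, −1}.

-1

Orbit of 61 under x↦94x: [61, 78, 60, 85, 11, 24, 34]… (length divides ord_101(94)).
Cycle type of π: 100 + 1; total 2 cycles.
Σ(ℓ_i−1) = 101−2 = 99; sign = (−1)^99 = -1.
Zolotarev: (94|101) = -1, matching the cycle-count sign.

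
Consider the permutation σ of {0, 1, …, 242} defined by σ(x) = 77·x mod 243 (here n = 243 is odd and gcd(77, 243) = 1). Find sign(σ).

Start at x=241: 241 → 89 → 49 → 128 → 136 → 23 → 70 → … (one orbit).
Decompose π into cycles: lengths [162, 54, 18, 6, 2, 1] (6 cycles, including the fixed point 0).
243 − 6 = 237 transpositions; sign(π) = (−1)^237 = -1.
Check: (77/243) = -1 by Zolotarev.

-1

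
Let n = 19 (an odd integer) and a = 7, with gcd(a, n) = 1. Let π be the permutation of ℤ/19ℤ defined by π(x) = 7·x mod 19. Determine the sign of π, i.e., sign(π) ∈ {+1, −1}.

Trace 1: π^k(1) = [1, 7, 11] for k=0..2.
Cycle lengths of π_7 on ℤ/19ℤ: [3, 3, 3, 3, 3, 3, 1]; 7 cycles in total.
19 − 7 = 12 transpositions; sign(π) = (−1)^12 = +1.

+1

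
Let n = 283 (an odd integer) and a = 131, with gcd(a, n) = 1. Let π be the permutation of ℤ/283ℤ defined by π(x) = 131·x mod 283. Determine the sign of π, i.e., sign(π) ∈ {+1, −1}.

Trace 212: π^k(212) = [212, 38, 167, 86, 229, 1, 131] for k=0..6.
Decompose π into cycles: lengths [94, 94, 94, 1] (4 cycles, including the fixed point 0).
With 4 cycles on 283 points, sign = (−1)^{283−4} = -1.
(131|283)_J = -1 (Zolotarev's lemma cross-check).

-1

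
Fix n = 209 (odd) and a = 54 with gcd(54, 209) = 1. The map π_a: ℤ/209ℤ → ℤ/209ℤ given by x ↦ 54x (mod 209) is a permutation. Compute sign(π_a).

-1

Trace 45: π^k(45) = [45, 131, 177, 153, 111, 142, 144] for k=0..6.
Cycle lengths of π_54 on ℤ/209ℤ: [18, 18, 18, 18, 18, 18, 18, 18, 18, 18, 9, 9, 2, 2, 2, 2, 2, 1]; 18 cycles in total.
Σ(ℓ_i−1) = 209−18 = 191; sign = (−1)^191 = -1.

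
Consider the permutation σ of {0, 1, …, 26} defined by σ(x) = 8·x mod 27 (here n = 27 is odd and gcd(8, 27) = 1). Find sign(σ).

-1

Trace 10: π^k(10) = [10, 26, 19, 17, 1, 8] for k=0..5.
Cycle lengths of π_8 on ℤ/27ℤ: [6, 6, 6, 2, 2, 2, 2, 1]; 8 cycles in total.
With 8 cycles on 27 points, sign = (−1)^{27−8} = -1.
(8|27)_J = -1 (Zolotarev's lemma cross-check).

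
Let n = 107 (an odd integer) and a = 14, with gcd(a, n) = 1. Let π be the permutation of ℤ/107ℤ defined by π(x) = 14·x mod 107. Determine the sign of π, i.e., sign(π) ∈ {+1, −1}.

Orbit of 40 under x↦14x: [40, 25, 29, 85, 13, 75, 87]… (length divides ord_107(14)).
3 cycles of lengths [53, 53, 1].
n − c = 107 − 3 = 104; sign = (−1)^104 = +1.

+1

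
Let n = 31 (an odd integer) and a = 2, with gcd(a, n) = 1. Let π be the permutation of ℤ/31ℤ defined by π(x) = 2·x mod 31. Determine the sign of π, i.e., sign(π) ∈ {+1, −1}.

+1

Start at x=1: 1 → 2 → 4 → 8 → 16 → 1 (one orbit).
Cycle type of π: 5×6 + 1; total 7 cycles.
With 7 cycles on 31 points, sign = (−1)^{31−7} = +1.
Check: (2/31) = +1 by Zolotarev.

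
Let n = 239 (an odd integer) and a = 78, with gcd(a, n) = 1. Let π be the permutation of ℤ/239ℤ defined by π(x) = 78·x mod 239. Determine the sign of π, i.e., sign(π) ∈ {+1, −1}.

-1

Start at x=143: 143 → 160 → 52 → 232 → 171 → 193 → 236 → … (one orbit).
Decompose π into cycles: lengths [238, 1] (2 cycles, including the fixed point 0).
With 2 cycles on 239 points, sign = (−1)^{239−2} = -1.
The Jacobi symbol (78|239) = -1 (Zolotarev) agrees.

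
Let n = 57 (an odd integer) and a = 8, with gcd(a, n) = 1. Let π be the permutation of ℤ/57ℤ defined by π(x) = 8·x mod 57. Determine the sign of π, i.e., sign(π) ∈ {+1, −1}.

+1

Orbit of 50 under x↦8x: [50, 1, 8, 7, 56, 49]… (length divides ord_57(8)).
11 cycles of lengths [6, 6, 6, 6, 6, 6, 6, 6, 6, 2, 1].
sign(π) = (−1)^{n − #cycles} = (−1)^{57−11} = (−1)^46 = +1.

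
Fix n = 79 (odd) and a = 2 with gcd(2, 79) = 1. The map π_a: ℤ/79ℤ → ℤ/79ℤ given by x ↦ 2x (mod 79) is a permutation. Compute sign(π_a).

Start at x=42: 42 → 5 → 10 → 20 → 40 → 1 → 2 → … (one orbit).
3 cycles of lengths [39, 39, 1].
With 3 cycles on 79 points, sign = (−1)^{79−3} = +1.
The Jacobi symbol (2|79) = +1 (Zolotarev) agrees.

+1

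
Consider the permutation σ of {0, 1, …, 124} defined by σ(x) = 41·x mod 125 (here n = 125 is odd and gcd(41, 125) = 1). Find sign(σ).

+1

Orbit of 6 under x↦41x: [6, 121, 86, 26, 66, 81, 71]… (length divides ord_125(41)).
13 cycles of lengths [25, 25, 25, 25, 5, 5, 5, 5, 1, 1, 1, 1, 1].
sign(π) = (−1)^{n − #cycles} = (−1)^{125−13} = (−1)^112 = +1.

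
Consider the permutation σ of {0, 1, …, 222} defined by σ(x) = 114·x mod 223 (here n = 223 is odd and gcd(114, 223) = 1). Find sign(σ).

-1

Trace 143: π^k(143) = [143, 23, 169, 88, 220, 104, 37] for k=0..6.
π_114 has 2 disjoint cycles with lengths [222, 1] on {0,…,222}.
sign(π) = (−1)^{n − #cycles} = (−1)^{223−2} = (−1)^221 = -1.
Zolotarev: (114|223) = -1, matching the cycle-count sign.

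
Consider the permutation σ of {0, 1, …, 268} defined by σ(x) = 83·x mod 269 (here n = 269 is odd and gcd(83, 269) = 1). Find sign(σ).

-1

Orbit of 205 under x↦83x: [205, 68, 264, 123, 256, 266, 20]… (length divides ord_269(83)).
2 cycles of lengths [268, 1].
With 2 cycles on 269 points, sign = (−1)^{269−2} = -1.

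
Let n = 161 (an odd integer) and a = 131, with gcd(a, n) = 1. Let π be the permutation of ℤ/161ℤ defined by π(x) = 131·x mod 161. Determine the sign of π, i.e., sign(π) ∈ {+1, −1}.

Start at x=101: 101 → 29 → 96 → 18 → 104 → 100 → 59 → … (one orbit).
Cycle type of π: 66×2 + 11×2 + 6 + 1; total 6 cycles.
With 6 cycles on 161 points, sign = (−1)^{161−6} = -1.
Zolotarev: (131|161) = -1, matching the cycle-count sign.

-1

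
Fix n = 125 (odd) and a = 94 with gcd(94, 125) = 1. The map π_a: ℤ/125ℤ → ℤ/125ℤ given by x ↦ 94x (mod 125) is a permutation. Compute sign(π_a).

+1

Start at x=124: 124 → 31 → 39 → 41 → 104 → 26 → 69 → … (one orbit).
Cycle lengths of π_94 on ℤ/125ℤ: [50, 50, 10, 10, 2, 2, 1]; 7 cycles in total.
n − c = 125 − 7 = 118; sign = (−1)^118 = +1.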